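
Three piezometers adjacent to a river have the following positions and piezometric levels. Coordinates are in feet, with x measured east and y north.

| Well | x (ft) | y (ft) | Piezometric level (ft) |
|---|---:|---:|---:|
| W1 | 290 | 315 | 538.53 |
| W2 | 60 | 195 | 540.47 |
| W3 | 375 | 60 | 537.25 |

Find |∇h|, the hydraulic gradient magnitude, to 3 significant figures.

Taking W1 as reference: W2−W1 = (-230, -120, +1.94); W3−W1 = (85, -255, -1.28).
Determinant of the coordinate differences = (-230)·(-255) − 85·(-120) = 68850.
∂h/∂x = [(+1.94)·(-255) − (-1.28)·(-120)] / 68850 = -0.009416
∂h/∂y = [(-230)·(-1.28) − 85·(+1.94)] / 68850 = +0.001881
|∇h| = √(-0.009416² + 0.001881²) = 0.009602

0.00960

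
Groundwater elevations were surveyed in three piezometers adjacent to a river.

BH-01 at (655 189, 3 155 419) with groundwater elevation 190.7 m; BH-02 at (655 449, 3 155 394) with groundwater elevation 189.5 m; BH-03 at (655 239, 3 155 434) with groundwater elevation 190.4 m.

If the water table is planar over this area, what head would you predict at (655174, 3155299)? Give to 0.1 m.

191.2 m

Taking BH-01 as reference: BH-02−BH-01 = (260, -25, -1.2); BH-03−BH-01 = (50, 15, -0.3).
Solve a·Δx + b·Δy = Δh: det = 260·15 − 50·(-25) = 5150.
∂h/∂x = [(-1.2)·15 − (-0.3)·(-25)] / 5150 = -0.004951
∂h/∂y = [260·(-0.3) − 50·(-1.2)] / 5150 = -0.003495
h(655174, 3155299) = 190.7 + (-0.004951)·(-15) + (-0.003495)·(-120) = 190.7 +0.074 +0.419 = 191.194 m.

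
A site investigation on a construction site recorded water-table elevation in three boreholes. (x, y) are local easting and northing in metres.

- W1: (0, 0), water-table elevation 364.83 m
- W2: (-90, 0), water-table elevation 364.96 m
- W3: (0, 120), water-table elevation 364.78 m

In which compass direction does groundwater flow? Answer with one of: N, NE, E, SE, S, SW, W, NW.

∂h/∂x = (364.96 − 364.83) / (-90 − 0) = -0.001444
∂h/∂y = (364.78 − 364.83) / (120 − 0) = -0.0004167
Flow = −∇h = (+0.001444 east, +0.0004167 north), which points east.

E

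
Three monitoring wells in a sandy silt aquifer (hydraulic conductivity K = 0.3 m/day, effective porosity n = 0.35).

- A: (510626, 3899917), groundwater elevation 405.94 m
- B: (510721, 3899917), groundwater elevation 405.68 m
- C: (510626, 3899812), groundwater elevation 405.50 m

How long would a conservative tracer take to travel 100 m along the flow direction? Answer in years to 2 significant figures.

∂h/∂x = (405.68 − 405.94) / (510721 − 510626) = -0.002737
∂h/∂y = (405.50 − 405.94) / (3899812 − 3899917) = +0.004190
|∇h| = √(-0.002737² + 0.004190²) = 0.005005
Seepage velocity v = K·i/n = 0.3 × 0.005005 / 0.35 = 0.00429 m/day.
t = 100 / 0.00429 = 2.331e+04 days = 63.8 years.

64 years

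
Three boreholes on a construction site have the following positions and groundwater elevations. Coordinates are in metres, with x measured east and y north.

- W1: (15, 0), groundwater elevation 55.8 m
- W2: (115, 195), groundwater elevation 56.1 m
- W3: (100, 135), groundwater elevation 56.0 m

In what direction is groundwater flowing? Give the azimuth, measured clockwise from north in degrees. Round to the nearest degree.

With h = a·x + b·y + c and W1 as origin, the differences give:
  100·a + 195·b = +0.3
  85·a + 135·b = +0.2
Eliminate b (×135 and ×195, subtract): -3075·a = 1.50 → a = ∂h/∂x = -0.0004878
Back-substitute: b = ∂h/∂y = +0.001789.
Flow direction (−∇h) has components (+0.0004878 E, -0.001789 N).
Azimuth = atan2(E, N) = atan2(+0.0004878, -0.001789) = 164.7° ≈ 165°.

165°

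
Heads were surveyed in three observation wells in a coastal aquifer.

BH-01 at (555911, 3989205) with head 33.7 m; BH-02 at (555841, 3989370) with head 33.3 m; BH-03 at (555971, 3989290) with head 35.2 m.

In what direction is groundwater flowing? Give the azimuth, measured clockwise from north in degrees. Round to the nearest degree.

254°

Taking BH-01 as reference: BH-02−BH-01 = (-70, 165, -0.4); BH-03−BH-01 = (60, 85, +1.5).
Determinant of the coordinate differences = (-70)·85 − 60·165 = -15850.
∂h/∂x = [(-0.4)·85 − (+1.5)·165] / -15850 = +0.01776
∂h/∂y = [(-70)·(+1.5) − 60·(-0.4)] / -15850 = +0.005110
Flow direction (−∇h) has components (-0.01776 E, -0.005110 N).
Azimuth = atan2(E, N) = atan2(-0.01776, -0.005110) = 253.9° ≈ 254°.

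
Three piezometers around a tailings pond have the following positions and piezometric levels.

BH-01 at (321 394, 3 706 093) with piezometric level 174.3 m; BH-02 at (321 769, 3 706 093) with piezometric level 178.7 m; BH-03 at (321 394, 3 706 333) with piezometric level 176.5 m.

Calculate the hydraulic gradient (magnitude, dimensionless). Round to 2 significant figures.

∂h/∂x = (178.7 − 174.3) / (321769 − 321394) = +0.01173
∂h/∂y = (176.5 − 174.3) / (3706333 − 3706093) = +0.009167
|∇h| = √(0.01173² + 0.009167²) = 0.01489

0.015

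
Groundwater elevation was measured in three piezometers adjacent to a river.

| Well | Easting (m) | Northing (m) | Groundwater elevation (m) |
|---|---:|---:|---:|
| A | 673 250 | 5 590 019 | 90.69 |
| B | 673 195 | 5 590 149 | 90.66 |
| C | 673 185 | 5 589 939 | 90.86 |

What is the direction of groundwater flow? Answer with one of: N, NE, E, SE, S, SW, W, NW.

With h = a·x + b·y + c and A as origin, the differences give:
  (-55)·a + 130·b = -0.03
  (-65)·a + (-80)·b = +0.17
Eliminate b (×(-80) and ×130, subtract): 12850·a = -19.700 → a = ∂h/∂x = -0.001533
Back-substitute: b = ∂h/∂y = -0.0008794.
Flow = −∇h = (+0.001533 east, +0.0008794 north), which points northeast.

NE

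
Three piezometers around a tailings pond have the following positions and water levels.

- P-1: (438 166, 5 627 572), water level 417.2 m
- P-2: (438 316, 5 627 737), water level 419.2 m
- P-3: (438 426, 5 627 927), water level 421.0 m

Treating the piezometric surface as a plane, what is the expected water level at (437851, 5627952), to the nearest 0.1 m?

416.5 m

With h = a·x + b·y + c and P-1 as origin, the differences give:
  150·a + 165·b = +2.0
  260·a + 355·b = +3.8
Eliminate b (×355 and ×165, subtract): 10350·a = 83.00 → a = ∂h/∂x = +0.008019
Back-substitute: b = ∂h/∂y = +0.004831.
h(437851, 5627952) = 417.2 + (+0.008019)·(-315) + (+0.004831)·(380) = 417.2 -2.526 +1.836 = 416.510 m.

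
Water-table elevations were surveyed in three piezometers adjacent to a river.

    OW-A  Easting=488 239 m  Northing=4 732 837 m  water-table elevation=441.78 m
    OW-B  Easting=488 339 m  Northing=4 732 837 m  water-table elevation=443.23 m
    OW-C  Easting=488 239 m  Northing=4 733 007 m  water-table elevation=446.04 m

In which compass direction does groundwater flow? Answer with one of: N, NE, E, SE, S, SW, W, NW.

SW

∂h/∂x = (443.23 − 441.78) / (488339 − 488239) = +0.01450
∂h/∂y = (446.04 − 441.78) / (4733007 − 4732837) = +0.02506
Flow = −∇h = (-0.01450 east, -0.02506 north), which points southwest.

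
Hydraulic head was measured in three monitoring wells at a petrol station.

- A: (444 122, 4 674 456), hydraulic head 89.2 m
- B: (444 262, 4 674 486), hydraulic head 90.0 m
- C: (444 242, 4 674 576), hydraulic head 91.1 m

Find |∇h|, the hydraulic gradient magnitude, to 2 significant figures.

0.013

Three-point gradient (reference A): Δ to B = (140, 30, +0.8), Δ to C = (120, 120, +1.9).
∂h/∂x = +0.002955, ∂h/∂y = +0.01288 (det = 13200).
|∇h| = √(0.002955² + 0.01288²) = 0.01321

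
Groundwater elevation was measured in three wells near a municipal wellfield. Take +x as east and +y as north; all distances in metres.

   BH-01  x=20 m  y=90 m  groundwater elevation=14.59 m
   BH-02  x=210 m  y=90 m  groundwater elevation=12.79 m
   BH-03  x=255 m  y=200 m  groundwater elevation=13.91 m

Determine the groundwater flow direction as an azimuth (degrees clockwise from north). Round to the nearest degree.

146°

With h = a·x + b·y + c and BH-01 as origin, the differences give:
  190·a + 0·b = -1.80
  235·a + 110·b = -0.68
Eliminate b (×110 and ×0, subtract): 20900·a = -198.000 → a = ∂h/∂x = -0.009474
Back-substitute: b = ∂h/∂y = +0.01406.
Flow direction (−∇h) has components (+0.009474 E, -0.01406 N).
Azimuth = atan2(E, N) = atan2(+0.009474, -0.01406) = 146.0° ≈ 146°.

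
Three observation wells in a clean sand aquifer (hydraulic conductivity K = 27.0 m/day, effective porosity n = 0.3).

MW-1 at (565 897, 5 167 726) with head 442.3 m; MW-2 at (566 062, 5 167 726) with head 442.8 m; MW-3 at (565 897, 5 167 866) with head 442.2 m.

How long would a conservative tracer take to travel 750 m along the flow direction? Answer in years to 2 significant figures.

∂h/∂x = (442.8 − 442.3) / (566062 − 565897) = +0.003030
∂h/∂y = (442.2 − 442.3) / (5167866 − 5167726) = -0.0007143
|∇h| = √(0.003030² + -0.0007143²) = 0.003113
Seepage velocity v = K·i/n = 27.0 × 0.003113 / 0.3 = 0.2802 m/day.
t = 750 / 0.2802 = 2677 days = 7.33 years.

7.3 years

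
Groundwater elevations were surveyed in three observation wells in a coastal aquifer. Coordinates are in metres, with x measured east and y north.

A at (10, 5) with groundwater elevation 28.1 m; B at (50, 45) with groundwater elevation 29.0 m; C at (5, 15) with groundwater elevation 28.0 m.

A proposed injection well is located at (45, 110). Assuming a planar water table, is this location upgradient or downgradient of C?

upgradient

With h = a·x + b·y + c and A as origin, the differences give:
  40·a + 40·b = +0.9
  (-5)·a + 10·b = -0.1
Eliminate b (×10 and ×40, subtract): 600·a = 13.00 → a = ∂h/∂x = +0.02167
Back-substitute: b = ∂h/∂y = +0.0008333.
Head at (45, 110) = 28.1 + (+0.02167)·(35) + (+0.0008333)·(105) = 28.95 m.
That is higher than the 28.0 m at C, so the point is upgradient.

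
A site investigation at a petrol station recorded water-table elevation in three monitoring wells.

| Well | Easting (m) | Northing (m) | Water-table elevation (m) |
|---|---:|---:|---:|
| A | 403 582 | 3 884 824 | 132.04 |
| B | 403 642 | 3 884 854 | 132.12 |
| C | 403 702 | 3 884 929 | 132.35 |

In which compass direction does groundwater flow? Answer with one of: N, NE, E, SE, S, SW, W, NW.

Three-point gradient (reference A): Δ to B = (60, 30, +0.08), Δ to C = (120, 105, +0.31).
∂h/∂x = -0.0003333, ∂h/∂y = +0.003333 (det = 2700).
Flow = −∇h = (+0.0003333 east, -0.003333 north), which points south.

S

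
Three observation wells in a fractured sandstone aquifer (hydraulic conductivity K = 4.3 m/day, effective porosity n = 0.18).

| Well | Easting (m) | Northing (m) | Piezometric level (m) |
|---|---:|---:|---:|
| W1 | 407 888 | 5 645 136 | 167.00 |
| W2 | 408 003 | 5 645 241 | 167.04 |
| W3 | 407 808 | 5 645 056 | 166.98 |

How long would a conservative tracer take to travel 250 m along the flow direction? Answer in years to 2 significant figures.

Taking W1 as reference: W2−W1 = (115, 105, +0.04); W3−W1 = (-80, -80, -0.02).
Solve a·Δx + b·Δy = Δh: det = 115·(-80) − (-80)·105 = -800.
∂h/∂x = [(+0.04)·(-80) − (-0.02)·105] / -800 = +0.001375
∂h/∂y = [115·(-0.02) − (-80)·(+0.04)] / -800 = -0.001125
|∇h| = √(0.001375² + -0.001125²) = 0.001777
Seepage velocity v = K·i/n = 4.3 × 0.001777 / 0.18 = 0.04245 m/day.
t = 250 / 0.04245 = 5889 days = 16.1 years.

16 years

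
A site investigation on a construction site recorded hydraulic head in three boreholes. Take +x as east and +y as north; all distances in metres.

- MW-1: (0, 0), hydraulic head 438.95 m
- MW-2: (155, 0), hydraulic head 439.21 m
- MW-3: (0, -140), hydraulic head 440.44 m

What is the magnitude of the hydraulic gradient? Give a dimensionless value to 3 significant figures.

∂h/∂x = (439.21 − 438.95) / (155 − 0) = +0.001677
∂h/∂y = (440.44 − 438.95) / (-140 − 0) = -0.01064
|∇h| = √(0.001677² + -0.01064²) = 0.01077

0.0108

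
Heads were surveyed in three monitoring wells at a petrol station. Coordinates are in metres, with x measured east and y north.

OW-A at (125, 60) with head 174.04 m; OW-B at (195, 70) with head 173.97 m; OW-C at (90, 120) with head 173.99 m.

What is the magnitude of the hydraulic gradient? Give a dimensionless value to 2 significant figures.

0.0015

Differences from OW-A: to OW-B (Δx, Δy, Δh) = (70, 10, -0.07); to OW-C = (-35, 60, -0.05).
Solve a·Δx + b·Δy = Δh: det = 70·60 − (-35)·10 = 4550.
∂h/∂x = [(-0.07)·60 − (-0.05)·10] / 4550 = -0.0008132
∂h/∂y = [70·(-0.05) − (-35)·(-0.07)] / 4550 = -0.001308
|∇h| = √(-0.0008132² + -0.001308²) = 0.00154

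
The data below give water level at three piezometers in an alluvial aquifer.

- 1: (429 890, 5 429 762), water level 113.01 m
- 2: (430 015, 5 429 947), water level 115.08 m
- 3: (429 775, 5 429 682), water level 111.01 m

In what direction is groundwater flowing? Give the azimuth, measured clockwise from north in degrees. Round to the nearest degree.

273°

Taking 1 as reference: 2−1 = (125, 185, +2.07); 3−1 = (-115, -80, -2.00).
Determinant of the coordinate differences = 125·(-80) − (-115)·185 = 11275.
∂h/∂x = [(+2.07)·(-80) − (-2.00)·185] / 11275 = +0.01813
∂h/∂y = [125·(-2.00) − (-115)·(+2.07)] / 11275 = -0.001060
Flow direction (−∇h) has components (-0.01813 E, +0.001060 N).
Azimuth = atan2(E, N) = atan2(-0.01813, +0.001060) = 273.3° ≈ 273°.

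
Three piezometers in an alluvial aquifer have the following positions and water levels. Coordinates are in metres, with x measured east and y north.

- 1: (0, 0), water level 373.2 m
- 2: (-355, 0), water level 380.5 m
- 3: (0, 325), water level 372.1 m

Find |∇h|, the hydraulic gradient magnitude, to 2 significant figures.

∂h/∂x = (380.5 − 373.2) / (-355 − 0) = -0.02056
∂h/∂y = (372.1 − 373.2) / (325 − 0) = -0.003385
|∇h| = √(-0.02056² + -0.003385²) = 0.02084

0.021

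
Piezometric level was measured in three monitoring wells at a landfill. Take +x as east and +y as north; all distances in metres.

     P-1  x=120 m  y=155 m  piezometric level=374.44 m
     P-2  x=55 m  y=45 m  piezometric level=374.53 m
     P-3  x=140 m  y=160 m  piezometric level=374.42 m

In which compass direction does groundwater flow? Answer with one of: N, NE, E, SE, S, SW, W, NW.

Taking P-1 as reference: P-2−P-1 = (-65, -110, +0.09); P-3−P-1 = (20, 5, -0.02).
Determinant of the coordinate differences = (-65)·5 − 20·(-110) = 1875.
∂h/∂x = [(+0.09)·5 − (-0.02)·(-110)] / 1875 = -0.0009333
∂h/∂y = [(-65)·(-0.02) − 20·(+0.09)] / 1875 = -0.0002667
Flow = −∇h = (+0.0009333 east, +0.0002667 north), which points east.

E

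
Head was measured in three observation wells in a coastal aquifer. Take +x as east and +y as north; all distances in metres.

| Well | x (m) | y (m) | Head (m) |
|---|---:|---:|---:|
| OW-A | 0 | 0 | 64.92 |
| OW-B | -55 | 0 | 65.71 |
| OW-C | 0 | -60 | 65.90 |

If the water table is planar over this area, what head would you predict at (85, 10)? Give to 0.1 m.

∂h/∂x = (65.71 − 64.92) / (-55 − 0) = -0.01436
∂h/∂y = (65.90 − 64.92) / (-60 − 0) = -0.01633
h(85, 10) = 64.92 + (-0.01436)·(85) + (-0.01633)·(10) = 64.92 -1.221 -0.163 = 63.536 m.

63.5 m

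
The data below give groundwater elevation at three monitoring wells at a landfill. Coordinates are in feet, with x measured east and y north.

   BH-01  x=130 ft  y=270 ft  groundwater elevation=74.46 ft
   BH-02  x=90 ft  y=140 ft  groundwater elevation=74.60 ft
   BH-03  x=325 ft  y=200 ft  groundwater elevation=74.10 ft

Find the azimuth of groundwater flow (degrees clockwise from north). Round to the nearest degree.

077°

Three-point gradient (reference BH-01): Δ to BH-02 = (-40, -130, +0.14), Δ to BH-03 = (195, -70, -0.36).
∂h/∂x = -0.002011, ∂h/∂y = -0.0004583 (det = 28150).
Flow direction (−∇h) has components (+0.002011 E, +0.0004583 N).
Azimuth = atan2(E, N) = atan2(+0.002011, +0.0004583) = 77.2° ≈ 077°.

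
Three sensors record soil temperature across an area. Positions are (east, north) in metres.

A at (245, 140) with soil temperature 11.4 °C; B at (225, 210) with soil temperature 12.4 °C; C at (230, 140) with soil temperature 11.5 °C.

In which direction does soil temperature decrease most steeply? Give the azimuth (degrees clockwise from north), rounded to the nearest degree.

With T = a·x + b·y + c and A as origin, the differences give:
  (-20)·a + 70·b = +1.0
  (-15)·a + 0·b = +0.1
Eliminate b (×0 and ×70, subtract): 1050·a = -7.00 → a = ∂T/∂x = -0.006667
Back-substitute: b = ∂T/∂y = +0.01238.
Steepest decrease is along −∇f: components (+0.006667 E, -0.01238 N).
Azimuth = atan2(+0.006667, -0.01238) = 151.7° ≈ 152°.

152°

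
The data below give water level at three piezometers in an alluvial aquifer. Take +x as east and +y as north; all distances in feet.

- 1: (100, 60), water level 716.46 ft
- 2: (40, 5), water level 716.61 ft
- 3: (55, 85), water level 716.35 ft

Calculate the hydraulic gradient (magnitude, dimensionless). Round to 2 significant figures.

0.0034

Differences from 1: to 2 (Δx, Δy, Δh) = (-60, -55, +0.15); to 3 = (-45, 25, -0.11).
Determinant of the coordinate differences = (-60)·25 − (-45)·(-55) = -3975.
∂h/∂x = [(+0.15)·25 − (-0.11)·(-55)] / -3975 = +0.0005786
∂h/∂y = [(-60)·(-0.11) − (-45)·(+0.15)] / -3975 = -0.003358
|∇h| = √(0.0005786² + -0.003358²) = 0.003407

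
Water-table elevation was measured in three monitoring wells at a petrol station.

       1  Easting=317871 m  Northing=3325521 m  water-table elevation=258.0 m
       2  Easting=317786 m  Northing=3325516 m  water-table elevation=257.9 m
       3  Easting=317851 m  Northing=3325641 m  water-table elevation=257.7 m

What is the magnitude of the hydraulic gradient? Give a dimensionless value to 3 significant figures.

0.00263

Three-point gradient (reference 1): Δ to 2 = (-85, -5, -0.1), Δ to 3 = (-20, 120, -0.3).
∂h/∂x = +0.001311, ∂h/∂y = -0.002282 (det = -10300).
|∇h| = √(0.001311² + -0.002282²) = 0.002632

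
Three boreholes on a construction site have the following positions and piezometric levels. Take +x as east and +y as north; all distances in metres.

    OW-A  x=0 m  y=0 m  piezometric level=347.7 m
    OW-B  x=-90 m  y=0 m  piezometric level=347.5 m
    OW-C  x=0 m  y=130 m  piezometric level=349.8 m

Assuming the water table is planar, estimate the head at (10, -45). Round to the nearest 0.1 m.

∂h/∂x = (347.5 − 347.7) / (-90 − 0) = +0.002222
∂h/∂y = (349.8 − 347.7) / (130 − 0) = +0.01615
h(10, -45) = 347.7 + (+0.002222)·(10) + (+0.01615)·(-45) = 347.7 +0.022 -0.727 = 346.995 m.

347.0 m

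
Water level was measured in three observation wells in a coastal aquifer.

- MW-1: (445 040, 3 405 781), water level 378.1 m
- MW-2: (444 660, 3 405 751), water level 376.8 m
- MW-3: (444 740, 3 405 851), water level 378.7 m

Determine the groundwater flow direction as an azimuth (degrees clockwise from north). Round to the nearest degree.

Differences from MW-1: to MW-2 (Δx, Δy, Δh) = (-380, -30, -1.3); to MW-3 = (-300, 70, +0.6).
Solve a·Δx + b·Δy = Δh: det = (-380)·70 − (-300)·(-30) = -35600.
∂h/∂x = [(-1.3)·70 − (+0.6)·(-30)] / -35600 = +0.002051
∂h/∂y = [(-380)·(+0.6) − (-300)·(-1.3)] / -35600 = +0.01736
Flow direction (−∇h) has components (-0.002051 E, -0.01736 N).
Azimuth = atan2(E, N) = atan2(-0.002051, -0.01736) = 186.7° ≈ 187°.

187°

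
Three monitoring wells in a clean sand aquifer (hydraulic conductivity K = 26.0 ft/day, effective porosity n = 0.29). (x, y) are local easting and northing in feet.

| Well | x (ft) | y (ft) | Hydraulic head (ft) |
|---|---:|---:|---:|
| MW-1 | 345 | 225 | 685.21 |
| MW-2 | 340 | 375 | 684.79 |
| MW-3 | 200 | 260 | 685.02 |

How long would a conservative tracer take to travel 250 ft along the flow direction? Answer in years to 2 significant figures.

Differences from MW-1: to MW-2 (Δx, Δy, Δh) = (-5, 150, -0.42); to MW-3 = (-145, 35, -0.19).
Solve a·Δx + b·Δy = Δh: det = (-5)·35 − (-145)·150 = 21575.
∂h/∂x = [(-0.42)·35 − (-0.19)·150] / 21575 = +0.0006396
∂h/∂y = [(-5)·(-0.19) − (-145)·(-0.42)] / 21575 = -0.002779
|∇h| = √(0.0006396² + -0.002779²) = 0.002852
Seepage velocity v = K·i/n = 26.0 × 0.002852 / 0.29 = 0.2557 ft/day.
t = 250 / 0.2557 = 977.7 days = 2.68 years.

2.7 years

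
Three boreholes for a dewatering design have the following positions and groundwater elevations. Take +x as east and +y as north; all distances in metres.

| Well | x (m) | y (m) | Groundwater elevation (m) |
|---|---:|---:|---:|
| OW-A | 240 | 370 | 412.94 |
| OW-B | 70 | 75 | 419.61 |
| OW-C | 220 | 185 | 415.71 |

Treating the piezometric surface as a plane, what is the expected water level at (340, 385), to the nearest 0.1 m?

Taking OW-A as reference: OW-B−OW-A = (-170, -295, +6.67); OW-C−OW-A = (-20, -185, +2.77).
Determinant of the coordinate differences = (-170)·(-185) − (-20)·(-295) = 25550.
∂h/∂x = [(+6.67)·(-185) − (+2.77)·(-295)] / 25550 = -0.01631
∂h/∂y = [(-170)·(+2.77) − (-20)·(+6.67)] / 25550 = -0.01321
h(340, 385) = 412.94 + (-0.01631)·(100) + (-0.01321)·(15) = 412.94 -1.631 -0.198 = 411.111 m.

411.1 m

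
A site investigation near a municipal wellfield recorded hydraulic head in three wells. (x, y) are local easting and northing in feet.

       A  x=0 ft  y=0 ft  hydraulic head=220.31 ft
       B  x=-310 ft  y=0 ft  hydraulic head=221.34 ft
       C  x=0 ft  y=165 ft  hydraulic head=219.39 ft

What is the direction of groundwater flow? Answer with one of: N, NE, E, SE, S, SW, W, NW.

NE

∂h/∂x = (221.34 − 220.31) / (-310 − 0) = -0.003323
∂h/∂y = (219.39 − 220.31) / (165 − 0) = -0.005576
Flow = −∇h = (+0.003323 east, +0.005576 north), which points northeast.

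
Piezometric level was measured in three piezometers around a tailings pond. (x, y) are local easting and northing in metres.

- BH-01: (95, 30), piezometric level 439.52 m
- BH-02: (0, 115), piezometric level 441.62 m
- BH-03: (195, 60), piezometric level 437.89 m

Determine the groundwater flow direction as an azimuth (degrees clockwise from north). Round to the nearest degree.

105°

With h = a·x + b·y + c and BH-01 as origin, the differences give:
  (-95)·a + 85·b = +2.10
  100·a + 30·b = -1.63
Eliminate b (×30 and ×85, subtract): -11350·a = 201.550 → a = ∂h/∂x = -0.01776
Back-substitute: b = ∂h/∂y = +0.004859.
Flow direction (−∇h) has components (+0.01776 E, -0.004859 N).
Azimuth = atan2(E, N) = atan2(+0.01776, -0.004859) = 105.3° ≈ 105°.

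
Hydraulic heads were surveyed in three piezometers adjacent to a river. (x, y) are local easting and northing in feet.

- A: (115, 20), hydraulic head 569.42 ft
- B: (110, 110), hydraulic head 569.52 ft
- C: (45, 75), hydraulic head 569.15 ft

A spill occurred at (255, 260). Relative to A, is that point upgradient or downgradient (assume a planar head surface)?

upgradient

Taking A as reference: B−A = (-5, 90, +0.10); C−A = (-70, 55, -0.27).
Solve a·Δx + b·Δy = Δh: det = (-5)·55 − (-70)·90 = 6025.
∂h/∂x = [(+0.10)·55 − (-0.27)·90] / 6025 = +0.004946
∂h/∂y = [(-5)·(-0.27) − (-70)·(+0.10)] / 6025 = +0.001386
Head at (255, 260) = 569.42 + (+0.004946)·(140) + (+0.001386)·(240) = 570.45 ft.
That is higher than the 569.42 ft at A, so the point is upgradient.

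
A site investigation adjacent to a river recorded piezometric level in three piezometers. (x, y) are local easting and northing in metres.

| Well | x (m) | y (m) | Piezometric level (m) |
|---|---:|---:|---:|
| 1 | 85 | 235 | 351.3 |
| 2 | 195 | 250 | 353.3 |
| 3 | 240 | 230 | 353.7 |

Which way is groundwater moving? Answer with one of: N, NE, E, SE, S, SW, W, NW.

SW

Taking 1 as reference: 2−1 = (110, 15, +2.0); 3−1 = (155, -5, +2.4).
Determinant of the coordinate differences = 110·(-5) − 155·15 = -2875.
∂h/∂x = [(+2.0)·(-5) − (+2.4)·15] / -2875 = +0.01600
∂h/∂y = [110·(+2.4) − 155·(+2.0)] / -2875 = +0.01600
Flow = −∇h = (-0.01600 east, -0.01600 north), which points southwest.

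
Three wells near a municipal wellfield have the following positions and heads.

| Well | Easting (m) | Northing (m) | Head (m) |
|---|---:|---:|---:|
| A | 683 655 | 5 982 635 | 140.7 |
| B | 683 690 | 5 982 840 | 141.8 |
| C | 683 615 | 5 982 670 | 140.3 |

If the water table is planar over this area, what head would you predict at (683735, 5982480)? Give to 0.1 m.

Differences from A: to B (Δx, Δy, Δh) = (35, 205, +1.1); to C = (-40, 35, -0.4).
Solve a·Δx + b·Δy = Δh: det = 35·35 − (-40)·205 = 9425.
∂h/∂x = [(+1.1)·35 − (-0.4)·205] / 9425 = +0.01279
∂h/∂y = [35·(-0.4) − (-40)·(+1.1)] / 9425 = +0.003183
h(683735, 5982480) = 140.7 + (+0.01279)·(80) + (+0.003183)·(-155) = 140.7 +1.023 -0.493 = 141.229 m.

141.2 m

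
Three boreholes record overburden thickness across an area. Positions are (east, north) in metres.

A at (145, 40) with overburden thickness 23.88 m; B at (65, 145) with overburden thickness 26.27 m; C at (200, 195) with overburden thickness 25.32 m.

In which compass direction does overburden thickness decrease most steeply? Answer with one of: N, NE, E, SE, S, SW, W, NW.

Differences from A: to B (Δx, Δy, Δh) = (-80, 105, +2.39); to C = (55, 155, +1.44).
Determinant of the coordinate differences = (-80)·155 − 55·105 = -18175.
∂d/∂x = [(+2.39)·155 − (+1.44)·105] / -18175 = -0.01206
∂d/∂y = [(-80)·(+1.44) − 55·(+2.39)] / -18175 = +0.01357
Steepest decrease is along −∇f = (+0.01206 E, -0.01357 N) → southeast.

SE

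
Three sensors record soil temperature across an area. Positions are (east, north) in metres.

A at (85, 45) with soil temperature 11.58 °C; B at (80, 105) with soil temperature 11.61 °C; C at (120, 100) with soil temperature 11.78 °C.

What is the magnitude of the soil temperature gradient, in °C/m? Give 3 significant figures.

0.00444 °C/m

Three-point gradient (reference A): Δ to B = (-5, 60, +0.03), Δ to C = (35, 55, +0.20).
∂T/∂x = +0.004358, ∂T/∂y = +0.0008632 (det = -2375).
|∇f| = √(0.004358² + 0.0008632²) = 0.004443 °C/m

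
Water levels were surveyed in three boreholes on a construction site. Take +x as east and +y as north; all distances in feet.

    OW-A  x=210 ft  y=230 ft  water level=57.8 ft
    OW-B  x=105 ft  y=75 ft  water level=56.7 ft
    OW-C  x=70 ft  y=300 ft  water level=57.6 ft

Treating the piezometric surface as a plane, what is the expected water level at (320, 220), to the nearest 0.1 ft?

Differences from OW-A: to OW-B (Δx, Δy, Δh) = (-105, -155, -1.1); to OW-C = (-140, 70, -0.2).
Solve a·Δx + b·Δy = Δh: det = (-105)·70 − (-140)·(-155) = -29050.
∂h/∂x = [(-1.1)·70 − (-0.2)·(-155)] / -29050 = +0.003718
∂h/∂y = [(-105)·(-0.2) − (-140)·(-1.1)] / -29050 = +0.004578
h(320, 220) = 57.8 + (+0.003718)·(110) + (+0.004578)·(-10) = 57.8 +0.409 -0.046 = 58.163 ft.

58.2 ft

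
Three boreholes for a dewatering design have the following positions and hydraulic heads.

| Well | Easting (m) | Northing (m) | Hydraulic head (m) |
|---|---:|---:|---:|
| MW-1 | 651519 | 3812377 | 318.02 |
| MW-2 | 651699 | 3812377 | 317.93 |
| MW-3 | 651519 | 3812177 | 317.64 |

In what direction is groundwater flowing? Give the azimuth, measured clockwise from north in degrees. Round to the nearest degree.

∂h/∂x = (317.93 − 318.02) / (651699 − 651519) = -0.0005000
∂h/∂y = (317.64 − 318.02) / (3812177 − 3812377) = +0.001900
Flow direction (−∇h) has components (+0.0005000 E, -0.001900 N).
Azimuth = atan2(E, N) = atan2(+0.0005000, -0.001900) = 165.3° ≈ 165°.

165°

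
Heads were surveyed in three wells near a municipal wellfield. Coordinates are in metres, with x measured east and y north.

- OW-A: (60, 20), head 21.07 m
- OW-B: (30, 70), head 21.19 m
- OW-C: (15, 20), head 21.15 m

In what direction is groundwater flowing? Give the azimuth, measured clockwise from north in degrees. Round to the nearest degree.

With h = a·x + b·y + c and OW-A as origin, the differences give:
  (-30)·a + 50·b = +0.12
  (-45)·a + 0·b = +0.08
Eliminate b (×0 and ×50, subtract): 2250·a = -4.000 → a = ∂h/∂x = -0.001778
Back-substitute: b = ∂h/∂y = +0.001333.
Flow direction (−∇h) has components (+0.001778 E, -0.001333 N).
Azimuth = atan2(E, N) = atan2(+0.001778, -0.001333) = 126.9° ≈ 127°.

127°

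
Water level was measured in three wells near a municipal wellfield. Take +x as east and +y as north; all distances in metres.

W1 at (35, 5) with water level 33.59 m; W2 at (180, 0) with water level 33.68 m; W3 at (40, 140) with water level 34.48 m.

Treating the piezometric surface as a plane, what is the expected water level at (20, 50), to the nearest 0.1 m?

With h = a·x + b·y + c and W1 as origin, the differences give:
  145·a + (-5)·b = +0.09
  5·a + 135·b = +0.89
Eliminate b (×135 and ×(-5), subtract): 19600·a = 16.600 → a = ∂h/∂x = +0.0008469
Back-substitute: b = ∂h/∂y = +0.006561.
h(20, 50) = 33.59 + (+0.0008469)·(-15) + (+0.006561)·(45) = 33.59 -0.013 +0.295 = 33.873 m.

33.9 m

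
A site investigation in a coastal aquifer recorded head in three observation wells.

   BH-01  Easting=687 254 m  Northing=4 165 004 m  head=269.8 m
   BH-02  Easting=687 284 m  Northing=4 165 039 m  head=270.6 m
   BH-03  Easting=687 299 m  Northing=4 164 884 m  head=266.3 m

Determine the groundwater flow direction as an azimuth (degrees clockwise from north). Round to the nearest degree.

169°

Taking BH-01 as reference: BH-02−BH-01 = (30, 35, +0.8); BH-03−BH-01 = (45, -120, -3.5).
Solve a·Δx + b·Δy = Δh: det = 30·(-120) − 45·35 = -5175.
∂h/∂x = [(+0.8)·(-120) − (-3.5)·35] / -5175 = -0.005121
∂h/∂y = [30·(-3.5) − 45·(+0.8)] / -5175 = +0.02725
Flow direction (−∇h) has components (+0.005121 E, -0.02725 N).
Azimuth = atan2(E, N) = atan2(+0.005121, -0.02725) = 169.4° ≈ 169°.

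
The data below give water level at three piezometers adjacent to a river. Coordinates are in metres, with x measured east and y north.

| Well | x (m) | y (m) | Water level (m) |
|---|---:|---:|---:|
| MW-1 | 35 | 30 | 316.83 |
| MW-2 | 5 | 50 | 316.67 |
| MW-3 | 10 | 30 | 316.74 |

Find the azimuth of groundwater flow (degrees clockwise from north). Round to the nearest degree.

Three-point gradient (reference MW-1): Δ to MW-2 = (-30, 20, -0.16), Δ to MW-3 = (-25, 0, -0.09).
∂h/∂x = +0.003600, ∂h/∂y = -0.002600 (det = 500).
Flow direction (−∇h) has components (-0.003600 E, +0.002600 N).
Azimuth = atan2(E, N) = atan2(-0.003600, +0.002600) = 305.8° ≈ 306°.

306°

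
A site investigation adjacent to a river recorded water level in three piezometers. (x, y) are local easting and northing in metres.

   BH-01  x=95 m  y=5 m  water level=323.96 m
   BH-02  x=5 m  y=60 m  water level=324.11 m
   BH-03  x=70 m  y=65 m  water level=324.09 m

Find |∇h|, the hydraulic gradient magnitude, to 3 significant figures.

0.00203

Differences from BH-01: to BH-02 (Δx, Δy, Δh) = (-90, 55, +0.15); to BH-03 = (-25, 60, +0.13).
Solve a·Δx + b·Δy = Δh: det = (-90)·60 − (-25)·55 = -4025.
∂h/∂x = [(+0.15)·60 − (+0.13)·55] / -4025 = -0.0004596
∂h/∂y = [(-90)·(+0.13) − (-25)·(+0.15)] / -4025 = +0.001975
|∇h| = √(-0.0004596² + 0.001975²) = 0.002028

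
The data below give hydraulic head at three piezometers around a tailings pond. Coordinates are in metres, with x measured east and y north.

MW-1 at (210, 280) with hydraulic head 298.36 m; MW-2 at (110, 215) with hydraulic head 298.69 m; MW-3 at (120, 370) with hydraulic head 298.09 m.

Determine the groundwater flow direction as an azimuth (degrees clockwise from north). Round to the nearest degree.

012°

With h = a·x + b·y + c and MW-1 as origin, the differences give:
  (-100)·a + (-65)·b = +0.33
  (-90)·a + 90·b = -0.27
Eliminate b (×90 and ×(-65), subtract): -14850·a = 12.150 → a = ∂h/∂x = -0.0008182
Back-substitute: b = ∂h/∂y = -0.003818.
Flow direction (−∇h) has components (+0.0008182 E, +0.003818 N).
Azimuth = atan2(E, N) = atan2(+0.0008182, +0.003818) = 12.1° ≈ 012°.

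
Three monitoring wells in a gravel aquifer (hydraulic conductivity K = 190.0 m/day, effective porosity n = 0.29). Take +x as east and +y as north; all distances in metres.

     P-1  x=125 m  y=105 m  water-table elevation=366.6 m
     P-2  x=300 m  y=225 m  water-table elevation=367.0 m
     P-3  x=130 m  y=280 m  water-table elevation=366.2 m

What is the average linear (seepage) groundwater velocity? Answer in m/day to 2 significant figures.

3.0 m/day

Taking P-1 as reference: P-2−P-1 = (175, 120, +0.4); P-3−P-1 = (5, 175, -0.4).
Solve a·Δx + b·Δy = Δh: det = 175·175 − 5·120 = 30025.
∂h/∂x = [(+0.4)·175 − (-0.4)·120] / 30025 = +0.003930
∂h/∂y = [175·(-0.4) − 5·(+0.4)] / 30025 = -0.002398
|∇h| = √(0.003930² + -0.002398²) = 0.004604
Seepage velocity v = K·i/n = 190.0 × 0.004604 / 0.29 = 3.016 m/day.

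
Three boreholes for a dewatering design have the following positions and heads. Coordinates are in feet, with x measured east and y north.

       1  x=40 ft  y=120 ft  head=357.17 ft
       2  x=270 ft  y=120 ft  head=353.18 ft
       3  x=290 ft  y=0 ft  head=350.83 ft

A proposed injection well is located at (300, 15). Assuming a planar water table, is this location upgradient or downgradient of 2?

Differences from 1: to 2 (Δx, Δy, Δh) = (230, 0, -3.99); to 3 = (250, -120, -6.34).
Solve a·Δx + b·Δy = Δh: det = 230·(-120) − 250·0 = -27600.
∂h/∂x = [(-3.99)·(-120) − (-6.34)·0] / -27600 = -0.01735
∂h/∂y = [230·(-6.34) − 250·(-3.99)] / -27600 = +0.01669
Head at (300, 15) = 357.17 + (-0.01735)·(260) + (+0.01669)·(-105) = 350.91 ft.
That is lower than the 353.18 ft at 2, so the point is downgradient.

downgradient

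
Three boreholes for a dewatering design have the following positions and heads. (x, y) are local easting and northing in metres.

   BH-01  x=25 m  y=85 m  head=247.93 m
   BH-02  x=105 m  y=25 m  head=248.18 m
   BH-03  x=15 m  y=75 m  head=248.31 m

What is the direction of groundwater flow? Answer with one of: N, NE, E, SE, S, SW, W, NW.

NE

With h = a·x + b·y + c and BH-01 as origin, the differences give:
  80·a + (-60)·b = +0.25
  (-10)·a + (-10)·b = +0.38
Eliminate b (×(-10) and ×(-60), subtract): -1400·a = 20.300 → a = ∂h/∂x = -0.01450
Back-substitute: b = ∂h/∂y = -0.02350.
Flow = −∇h = (+0.01450 east, +0.02350 north), which points northeast.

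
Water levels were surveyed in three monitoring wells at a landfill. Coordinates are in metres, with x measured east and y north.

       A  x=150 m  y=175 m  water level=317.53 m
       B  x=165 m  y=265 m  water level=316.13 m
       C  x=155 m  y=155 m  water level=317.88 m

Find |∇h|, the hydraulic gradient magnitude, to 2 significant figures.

With h = a·x + b·y + c and A as origin, the differences give:
  15·a + 90·b = -1.40
  5·a + (-20)·b = +0.35
Eliminate b (×(-20) and ×90, subtract): -750·a = -3.500 → a = ∂h/∂x = +0.004667
Back-substitute: b = ∂h/∂y = -0.01633.
|∇h| = √(0.004667² + -0.01633²) = 0.01698

0.017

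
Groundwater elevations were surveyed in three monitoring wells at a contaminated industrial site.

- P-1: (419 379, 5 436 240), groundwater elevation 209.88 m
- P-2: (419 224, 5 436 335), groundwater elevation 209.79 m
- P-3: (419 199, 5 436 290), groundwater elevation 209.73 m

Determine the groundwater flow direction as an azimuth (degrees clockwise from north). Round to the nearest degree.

Three-point gradient (reference P-1): Δ to P-2 = (-155, 95, -0.09), Δ to P-3 = (-180, 50, -0.15).
∂h/∂x = +0.001043, ∂h/∂y = +0.0007540 (det = 9350).
Flow direction (−∇h) has components (-0.001043 E, -0.0007540 N).
Azimuth = atan2(E, N) = atan2(-0.001043, -0.0007540) = 234.1° ≈ 234°.

234°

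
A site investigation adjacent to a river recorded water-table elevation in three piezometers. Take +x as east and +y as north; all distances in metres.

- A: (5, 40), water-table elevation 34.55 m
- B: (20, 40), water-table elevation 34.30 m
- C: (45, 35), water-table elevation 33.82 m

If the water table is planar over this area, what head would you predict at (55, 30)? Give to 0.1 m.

33.6 m

Differences from A: to B (Δx, Δy, Δh) = (15, 0, -0.25); to C = (40, -5, -0.73).
Determinant of the coordinate differences = 15·(-5) − 40·0 = -75.
∂h/∂x = [(-0.25)·(-5) − (-0.73)·0] / -75 = -0.01667
∂h/∂y = [15·(-0.73) − 40·(-0.25)] / -75 = +0.01267
h(55, 30) = 34.55 + (-0.01667)·(50) + (+0.01267)·(-10) = 34.55 -0.833 -0.127 = 33.590 m.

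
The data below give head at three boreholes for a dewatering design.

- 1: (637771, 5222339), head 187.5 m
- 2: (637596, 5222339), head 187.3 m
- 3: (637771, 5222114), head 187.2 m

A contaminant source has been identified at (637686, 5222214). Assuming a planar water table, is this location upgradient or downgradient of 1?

∂h/∂x = (187.3 − 187.5) / (637596 − 637771) = +0.001143
∂h/∂y = (187.2 − 187.5) / (5222114 − 5222339) = +0.001333
Head at (637686, 5222214) = 187.5 + (+0.001143)·(-85) + (+0.001333)·(-125) = 187.24 m.
That is lower than the 187.5 m at 1, so the point is downgradient.

downgradient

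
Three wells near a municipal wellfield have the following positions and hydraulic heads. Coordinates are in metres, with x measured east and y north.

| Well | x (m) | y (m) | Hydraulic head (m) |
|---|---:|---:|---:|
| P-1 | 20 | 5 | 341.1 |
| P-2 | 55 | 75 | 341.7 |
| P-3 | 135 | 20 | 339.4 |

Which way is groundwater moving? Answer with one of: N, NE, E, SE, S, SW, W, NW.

Taking P-1 as reference: P-2−P-1 = (35, 70, +0.6); P-3−P-1 = (115, 15, -1.7).
Solve a·Δx + b·Δy = Δh: det = 35·15 − 115·70 = -7525.
∂h/∂x = [(+0.6)·15 − (-1.7)·70] / -7525 = -0.01701
∂h/∂y = [35·(-1.7) − 115·(+0.6)] / -7525 = +0.01708
Flow = −∇h = (+0.01701 east, -0.01708 north), which points southeast.

SE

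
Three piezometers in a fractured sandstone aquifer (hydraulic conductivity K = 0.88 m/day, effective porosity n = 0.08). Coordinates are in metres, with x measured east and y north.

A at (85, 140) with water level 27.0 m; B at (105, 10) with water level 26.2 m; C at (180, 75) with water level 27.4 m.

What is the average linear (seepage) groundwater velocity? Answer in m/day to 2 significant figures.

0.13 m/day

Taking A as reference: B−A = (20, -130, -0.8); C−A = (95, -65, +0.4).
Determinant of the coordinate differences = 20·(-65) − 95·(-130) = 11050.
∂h/∂x = [(-0.8)·(-65) − (+0.4)·(-130)] / 11050 = +0.009412
∂h/∂y = [20·(+0.4) − 95·(-0.8)] / 11050 = +0.007602
|∇h| = √(0.009412² + 0.007602²) = 0.0121
Seepage velocity v = K·i/n = 0.88 × 0.0121 / 0.08 = 0.1331 m/day.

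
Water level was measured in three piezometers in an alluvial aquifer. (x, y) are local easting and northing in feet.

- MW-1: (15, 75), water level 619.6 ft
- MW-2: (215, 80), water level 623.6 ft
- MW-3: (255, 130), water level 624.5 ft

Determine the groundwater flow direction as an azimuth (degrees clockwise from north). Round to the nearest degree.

264°

Taking MW-1 as reference: MW-2−MW-1 = (200, 5, +4.0); MW-3−MW-1 = (240, 55, +4.9).
Solve a·Δx + b·Δy = Δh: det = 200·55 − 240·5 = 9800.
∂h/∂x = [(+4.0)·55 − (+4.9)·5] / 9800 = +0.01995
∂h/∂y = [200·(+4.9) − 240·(+4.0)] / 9800 = +0.002041
Flow direction (−∇h) has components (-0.01995 E, -0.002041 N).
Azimuth = atan2(E, N) = atan2(-0.01995, -0.002041) = 264.2° ≈ 264°.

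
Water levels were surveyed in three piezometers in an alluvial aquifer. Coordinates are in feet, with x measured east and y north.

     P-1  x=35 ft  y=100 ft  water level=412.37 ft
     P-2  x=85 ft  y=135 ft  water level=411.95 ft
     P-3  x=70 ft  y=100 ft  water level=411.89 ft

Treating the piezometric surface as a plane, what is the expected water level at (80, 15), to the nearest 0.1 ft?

Taking P-1 as reference: P-2−P-1 = (50, 35, -0.42); P-3−P-1 = (35, 0, -0.48).
Determinant of the coordinate differences = 50·0 − 35·35 = -1225.
∂h/∂x = [(-0.42)·0 − (-0.48)·35] / -1225 = -0.01371
∂h/∂y = [50·(-0.48) − 35·(-0.42)] / -1225 = +0.007592
h(80, 15) = 412.37 + (-0.01371)·(45) + (+0.007592)·(-85) = 412.37 -0.617 -0.645 = 411.108 ft.

411.1 ft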